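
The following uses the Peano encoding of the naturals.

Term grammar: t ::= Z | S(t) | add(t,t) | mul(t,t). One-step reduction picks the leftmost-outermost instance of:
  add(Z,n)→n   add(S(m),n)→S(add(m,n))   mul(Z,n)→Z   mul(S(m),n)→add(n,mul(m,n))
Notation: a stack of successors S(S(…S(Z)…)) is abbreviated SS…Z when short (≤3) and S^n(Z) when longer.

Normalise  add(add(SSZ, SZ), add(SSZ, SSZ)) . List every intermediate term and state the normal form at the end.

  start: add(add(SSZ, SZ), add(SSZ, SSZ))
  step 1: add(S(add(SZ, SZ)), add(SSZ, SSZ))
  step 2: S(add(add(SZ, SZ), add(SSZ, SSZ)))
  step 3: S(add(S(add(Z, SZ)), add(SSZ, SSZ)))
  step 4: S(S(add(add(Z, SZ), add(SSZ, SSZ))))
  step 5: S(S(add(SZ, add(SSZ, SSZ))))
  step 6: S(S(S(add(Z, add(SSZ, SSZ)))))
  step 7: S(S(S(add(SSZ, SSZ))))
  step 8: S(S(S(S(add(SZ, SSZ)))))
  step 9: S(S(S(S(S(add(Z, SSZ))))))
  step 10: S^7(Z)

Answer: normal form = S^7(Z)  (in 10 steps)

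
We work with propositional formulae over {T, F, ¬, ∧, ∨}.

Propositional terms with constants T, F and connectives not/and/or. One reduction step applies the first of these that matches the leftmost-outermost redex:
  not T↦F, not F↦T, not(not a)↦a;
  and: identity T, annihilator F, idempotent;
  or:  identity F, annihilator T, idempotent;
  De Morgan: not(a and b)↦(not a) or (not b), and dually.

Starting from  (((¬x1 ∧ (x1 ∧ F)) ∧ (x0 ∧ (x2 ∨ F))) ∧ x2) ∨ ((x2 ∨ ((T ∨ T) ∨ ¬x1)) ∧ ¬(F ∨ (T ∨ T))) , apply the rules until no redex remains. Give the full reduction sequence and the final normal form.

Answer: normal form = F  (in 15 steps)

Derivation:
  start: (((¬x1 ∧ (x1 ∧ F)) ∧ (x0 ∧ (x2 ∨ F))) ∧ x2) ∨ ((x2 ∨ ((T ∨ T) ∨ ¬x1)) ∧ ¬(F ∨ (T ∨ T)))
  →1  (((¬x1 ∧ F) ∧ (x0 ∧ (x2 ∨ F))) ∧ x2) ∨ ((x2 ∨ ((T ∨ T) ∨ ¬x1)) ∧ ¬(F ∨ (T ∨ T)))
  →2  ((F ∧ (x0 ∧ (x2 ∨ F))) ∧ x2) ∨ ((x2 ∨ ((T ∨ T) ∨ ¬x1)) ∧ ¬(F ∨ (T ∨ T)))
  →3  (F ∧ x2) ∨ ((x2 ∨ ((T ∨ T) ∨ ¬x1)) ∧ ¬(F ∨ (T ∨ T)))
  →4  F ∨ ((x2 ∨ ((T ∨ T) ∨ ¬x1)) ∧ ¬(F ∨ (T ∨ T)))
  →5  (x2 ∨ ((T ∨ T) ∨ ¬x1)) ∧ ¬(F ∨ (T ∨ T))
  →6  (x2 ∨ (T ∨ ¬x1)) ∧ ¬(F ∨ (T ∨ T))
  →7  (x2 ∨ T) ∧ ¬(F ∨ (T ∨ T))
  →8  T ∧ ¬(F ∨ (T ∨ T))
  →9  ¬(F ∨ (T ∨ T))
  →10  ¬F ∧ ¬(T ∨ T)
  →11  T ∧ ¬(T ∨ T)
  →12  ¬(T ∨ T)
  →13  ¬T ∧ ¬T
  →14  ¬T
  →15  F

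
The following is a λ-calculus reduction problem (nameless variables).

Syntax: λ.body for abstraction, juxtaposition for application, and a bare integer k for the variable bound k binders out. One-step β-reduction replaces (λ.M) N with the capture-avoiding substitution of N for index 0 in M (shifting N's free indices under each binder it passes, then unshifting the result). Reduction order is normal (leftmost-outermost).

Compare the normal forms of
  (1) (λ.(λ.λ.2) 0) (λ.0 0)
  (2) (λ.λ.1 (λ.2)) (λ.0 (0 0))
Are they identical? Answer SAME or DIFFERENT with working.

Term A:
  start: (λ.(λ.λ.2) 0) (λ.0 0)
  [1] (λ.λ.λ.0 0) (λ.0 0)
  [2] λ.λ.0 0

Term B:
  start: (λ.λ.1 (λ.2)) (λ.0 (0 0))
  [1] λ.(λ.0 (0 0)) (λ.λ.0 (0 0))
  [2] λ.(λ.λ.0 (0 0)) ((λ.λ.0 (0 0)) (λ.λ.0 (0 0)))
  [3] λ.λ.0 (0 0)

Answer: DIFFERENT — A ⇓ λ.λ.0 0, B ⇓ λ.λ.0 (0 0)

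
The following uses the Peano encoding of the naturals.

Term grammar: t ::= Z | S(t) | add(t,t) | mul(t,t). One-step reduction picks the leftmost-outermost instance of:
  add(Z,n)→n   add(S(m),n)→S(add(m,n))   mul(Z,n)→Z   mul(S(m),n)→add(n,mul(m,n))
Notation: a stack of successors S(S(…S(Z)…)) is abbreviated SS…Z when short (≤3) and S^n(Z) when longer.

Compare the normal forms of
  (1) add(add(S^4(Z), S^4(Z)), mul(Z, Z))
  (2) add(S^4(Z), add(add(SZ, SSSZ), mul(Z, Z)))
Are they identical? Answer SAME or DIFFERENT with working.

Term A:
  start: add(add(S^4(Z), S^4(Z)), mul(Z, Z))
  [1] add(S(add(SSSZ, S^4(Z))), mul(Z, Z))
  [2] S(add(add(SSSZ, S^4(Z)), mul(Z, Z)))
  [3] S(add(S(add(SSZ, S^4(Z))), mul(Z, Z)))
  [4] S(S(add(add(SSZ, S^4(Z)), mul(Z, Z))))
  [5] S(S(add(S(add(SZ, S^4(Z))), mul(Z, Z))))
  [6] S(S(S(add(add(SZ, S^4(Z)), mul(Z, Z)))))
  [7] S(S(S(add(S(add(Z, S^4(Z))), mul(Z, Z)))))
  [8] S(S(S(S(add(add(Z, S^4(Z)), mul(Z, Z))))))
  [9] S(S(S(S(add(S^4(Z), mul(Z, Z))))))
  [10] S(S(S(S(S(add(SSSZ, mul(Z, Z)))))))
  [11] S(S(S(S(S(S(add(SSZ, mul(Z, Z))))))))
  [12] S(S(S(S(S(S(S(add(SZ, mul(Z, Z)))))))))
  [13] S(S(S(S(S(S(S(S(add(Z, mul(Z, Z))))))))))
  [14] S(S(S(S(S(S(S(S(mul(Z, Z)))))))))
  [15] S^8(Z)

Term B:
  start: add(S^4(Z), add(add(SZ, SSSZ), mul(Z, Z)))
  [1] S(add(SSSZ, add(add(SZ, SSSZ), mul(Z, Z))))
  [2] S(S(add(SSZ, add(add(SZ, SSSZ), mul(Z, Z)))))
  [3] S(S(S(add(SZ, add(add(SZ, SSSZ), mul(Z, Z))))))
  [4] S(S(S(S(add(Z, add(add(SZ, SSSZ), mul(Z, Z)))))))
  [5] S(S(S(S(add(add(SZ, SSSZ), mul(Z, Z))))))
  [6] S(S(S(S(add(S(add(Z, SSSZ)), mul(Z, Z))))))
  [7] S(S(S(S(S(add(add(Z, SSSZ), mul(Z, Z)))))))
  [8] S(S(S(S(S(add(SSSZ, mul(Z, Z)))))))
  [9] S(S(S(S(S(S(add(SSZ, mul(Z, Z))))))))
  [10] S(S(S(S(S(S(S(add(SZ, mul(Z, Z)))))))))
  [11] S(S(S(S(S(S(S(S(add(Z, mul(Z, Z))))))))))
  [12] S(S(S(S(S(S(S(S(mul(Z, Z)))))))))
  [13] S^8(Z)

Answer: SAME — A ⇓ S^8(Z), B ⇓ S^8(Z)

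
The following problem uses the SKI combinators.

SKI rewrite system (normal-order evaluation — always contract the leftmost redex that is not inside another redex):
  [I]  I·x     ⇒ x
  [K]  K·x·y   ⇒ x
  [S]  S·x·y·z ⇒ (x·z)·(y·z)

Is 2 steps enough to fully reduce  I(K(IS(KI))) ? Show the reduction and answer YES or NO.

Answer: YES — reaches normal form K(S(KI)) in 2 ≤ 2 steps

Reduction:
  start: I(K(IS(KI)))
  [1] K(IS(KI))
  [2] K(S(KI))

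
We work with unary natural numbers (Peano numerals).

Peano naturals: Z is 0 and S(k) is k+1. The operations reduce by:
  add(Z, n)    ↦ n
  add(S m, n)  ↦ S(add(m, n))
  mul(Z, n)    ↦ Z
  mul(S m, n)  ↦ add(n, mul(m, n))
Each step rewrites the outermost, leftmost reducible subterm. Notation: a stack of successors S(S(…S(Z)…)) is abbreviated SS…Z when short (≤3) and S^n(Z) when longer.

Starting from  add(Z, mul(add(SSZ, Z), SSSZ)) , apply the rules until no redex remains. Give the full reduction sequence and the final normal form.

Answer: normal form = S^6(Z)  (in 15 steps)

Reduction:
  start: add(Z, mul(add(SSZ, Z), SSSZ))
  →1  mul(add(SSZ, Z), SSSZ)
  →2  mul(S(add(SZ, Z)), SSSZ)
  →3  add(SSSZ, mul(add(SZ, Z), SSSZ))
  →4  S(add(SSZ, mul(add(SZ, Z), SSSZ)))
  →5  S(S(add(SZ, mul(add(SZ, Z), SSSZ))))
  →6  S(S(S(add(Z, mul(add(SZ, Z), SSSZ)))))
  →7  S(S(S(mul(add(SZ, Z), SSSZ))))
  →8  S(S(S(mul(S(add(Z, Z)), SSSZ))))
  →9  S(S(S(add(SSSZ, mul(add(Z, Z), SSSZ)))))
  →10  S(S(S(S(add(SSZ, mul(add(Z, Z), SSSZ))))))
  →11  S(S(S(S(S(add(SZ, mul(add(Z, Z), SSSZ)))))))
  →12  S(S(S(S(S(S(add(Z, mul(add(Z, Z), SSSZ))))))))
  →13  S(S(S(S(S(S(mul(add(Z, Z), SSSZ)))))))
  →14  S(S(S(S(S(S(mul(Z, SSSZ)))))))
  →15  S^6(Z)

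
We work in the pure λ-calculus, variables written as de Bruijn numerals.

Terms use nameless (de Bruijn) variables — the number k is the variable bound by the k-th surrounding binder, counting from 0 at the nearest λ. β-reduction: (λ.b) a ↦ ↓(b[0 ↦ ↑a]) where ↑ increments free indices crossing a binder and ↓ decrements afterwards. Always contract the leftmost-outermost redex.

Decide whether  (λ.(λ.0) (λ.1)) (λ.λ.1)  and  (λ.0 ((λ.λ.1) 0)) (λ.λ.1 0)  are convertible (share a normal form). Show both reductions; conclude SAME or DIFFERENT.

Answer: DIFFERENT — A ⇓ λ.λ.λ.1, B ⇓ λ.λ.λ.1 0

Reduction:
Term A:
  start: (λ.(λ.0) (λ.1)) (λ.λ.1)
  [1] (λ.0) (λ.λ.λ.1)
  [2] λ.λ.λ.1

Term B:
  start: (λ.0 ((λ.λ.1) 0)) (λ.λ.1 0)
  [1] (λ.λ.1 0) ((λ.λ.1) (λ.λ.1 0))
  [2] λ.(λ.λ.1) (λ.λ.1 0) 0
  [3] λ.(λ.λ.λ.1 0) 0
  [4] λ.λ.λ.1 0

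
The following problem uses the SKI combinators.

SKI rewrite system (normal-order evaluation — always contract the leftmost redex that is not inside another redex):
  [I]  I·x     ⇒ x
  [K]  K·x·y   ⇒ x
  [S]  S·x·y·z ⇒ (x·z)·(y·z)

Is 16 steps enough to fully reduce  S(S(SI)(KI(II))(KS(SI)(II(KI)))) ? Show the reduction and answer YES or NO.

  start: S(S(SI)(KI(II))(KS(SI)(II(KI))))
  step 1: S(SI(KS(SI)(II(KI)))(KI(II)(KS(SI)(II(KI)))))
  step 2: S(I(KI(II)(KS(SI)(II(KI))))(KS(SI)(II(KI))(KI(II)(KS(SI)(II(KI))))))
  step 3: S(KI(II)(KS(SI)(II(KI)))(KS(SI)(II(KI))(KI(II)(KS(SI)(II(KI))))))
  step 4: S(I(KS(SI)(II(KI)))(KS(SI)(II(KI))(KI(II)(KS(SI)(II(KI))))))
  step 5: S(KS(SI)(II(KI))(KS(SI)(II(KI))(KI(II)(KS(SI)(II(KI))))))
  step 6: S(S(II(KI))(KS(SI)(II(KI))(KI(II)(KS(SI)(II(KI))))))
  step 7: S(S(I(KI))(KS(SI)(II(KI))(KI(II)(KS(SI)(II(KI))))))
  step 8: S(S(KI)(KS(SI)(II(KI))(KI(II)(KS(SI)(II(KI))))))
  step 9: S(S(KI)(S(II(KI))(KI(II)(KS(SI)(II(KI))))))
  step 10: S(S(KI)(S(I(KI))(KI(II)(KS(SI)(II(KI))))))
  step 11: S(S(KI)(S(KI)(KI(II)(KS(SI)(II(KI))))))
  step 12: S(S(KI)(S(KI)(I(KS(SI)(II(KI))))))
  step 13: S(S(KI)(S(KI)(KS(SI)(II(KI)))))
  step 14: S(S(KI)(S(KI)(S(II(KI)))))
  step 15: S(S(KI)(S(KI)(S(I(KI)))))
  step 16: S(S(KI)(S(KI)(S(KI))))

Answer: YES — reaches normal form S(S(KI)(S(KI)(S(KI)))) in 16 ≤ 16 steps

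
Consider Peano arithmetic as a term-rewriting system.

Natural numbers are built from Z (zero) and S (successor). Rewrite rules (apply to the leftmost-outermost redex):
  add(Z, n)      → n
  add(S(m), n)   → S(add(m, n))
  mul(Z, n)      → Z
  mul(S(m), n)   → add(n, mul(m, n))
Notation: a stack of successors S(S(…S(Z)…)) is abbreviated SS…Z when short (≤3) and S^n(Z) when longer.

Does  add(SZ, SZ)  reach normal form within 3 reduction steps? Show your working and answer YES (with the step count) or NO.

  start: add(SZ, SZ)
  step 1: S(add(Z, SZ))
  step 2: SSZ

Answer: YES — reaches normal form SSZ in 2 ≤ 3 steps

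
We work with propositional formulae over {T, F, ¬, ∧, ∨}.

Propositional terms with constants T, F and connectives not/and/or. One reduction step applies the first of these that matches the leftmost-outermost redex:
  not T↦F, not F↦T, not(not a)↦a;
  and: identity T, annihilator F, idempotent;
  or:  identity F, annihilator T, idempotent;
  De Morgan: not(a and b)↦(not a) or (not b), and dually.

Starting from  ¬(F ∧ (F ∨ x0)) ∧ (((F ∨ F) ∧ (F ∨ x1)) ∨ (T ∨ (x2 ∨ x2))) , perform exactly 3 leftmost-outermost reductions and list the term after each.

  start: ¬(F ∧ (F ∨ x0)) ∧ (((F ∨ F) ∧ (F ∨ x1)) ∨ (T ∨ (x2 ∨ x2)))
  step 1: (¬F ∨ ¬(F ∨ x0)) ∧ (((F ∨ F) ∧ (F ∨ x1)) ∨ (T ∨ (x2 ∨ x2)))
  step 2: (T ∨ ¬(F ∨ x0)) ∧ (((F ∨ F) ∧ (F ∨ x1)) ∨ (T ∨ (x2 ∨ x2)))
  step 3: T ∧ (((F ∨ F) ∧ (F ∨ x1)) ∨ (T ∨ (x2 ∨ x2)))

Answer: after 3 steps: T ∧ (((F ∨ F) ∧ (F ∨ x1)) ∨ (T ∨ (x2 ∨ x2)))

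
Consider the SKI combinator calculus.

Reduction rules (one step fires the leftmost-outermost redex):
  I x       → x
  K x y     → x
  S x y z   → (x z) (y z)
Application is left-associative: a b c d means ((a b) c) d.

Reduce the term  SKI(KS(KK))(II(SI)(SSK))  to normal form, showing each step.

Answer: normal form = S(SI(SSK))  (in 5 steps)

Working:
  start: SKI(KS(KK))(II(SI)(SSK))
  →1  K(KS(KK))(I(KS(KK)))(II(SI)(SSK))
  →2  KS(KK)(II(SI)(SSK))
  →3  S(II(SI)(SSK))
  →4  S(I(SI)(SSK))
  →5  S(SI(SSK))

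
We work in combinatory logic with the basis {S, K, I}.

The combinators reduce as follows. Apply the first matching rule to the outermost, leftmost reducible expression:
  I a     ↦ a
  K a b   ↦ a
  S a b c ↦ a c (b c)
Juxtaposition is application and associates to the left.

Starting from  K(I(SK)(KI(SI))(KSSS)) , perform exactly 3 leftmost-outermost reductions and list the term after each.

Answer: after 3 steps: K(KSSS)

Derivation:
  start: K(I(SK)(KI(SI))(KSSS))
  →1  K(SK(KI(SI))(KSSS))
  →2  K(K(KSSS)(KI(SI)(KSSS)))
  →3  K(KSSS)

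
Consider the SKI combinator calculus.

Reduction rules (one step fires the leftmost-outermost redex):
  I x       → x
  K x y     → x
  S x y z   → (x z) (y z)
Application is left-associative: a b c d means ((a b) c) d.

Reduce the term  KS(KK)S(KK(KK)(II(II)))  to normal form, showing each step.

  start: KS(KK)S(KK(KK)(II(II)))
  [1] SS(KK(KK)(II(II)))
  [2] SS(K(II(II)))
  [3] SS(K(I(II)))
  [4] SS(K(II))
  [5] SS(KI)

Answer: normal form = SS(KI)  (in 5 steps)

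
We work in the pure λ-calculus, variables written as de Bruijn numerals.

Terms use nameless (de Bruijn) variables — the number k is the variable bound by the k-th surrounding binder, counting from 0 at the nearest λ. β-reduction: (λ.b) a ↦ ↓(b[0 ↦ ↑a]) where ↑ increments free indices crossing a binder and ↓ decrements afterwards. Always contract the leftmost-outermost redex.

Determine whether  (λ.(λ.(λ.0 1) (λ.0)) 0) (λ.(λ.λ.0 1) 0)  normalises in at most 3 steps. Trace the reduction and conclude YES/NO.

  start: (λ.(λ.(λ.0 1) (λ.0)) 0) (λ.(λ.λ.0 1) 0)
  [1] (λ.(λ.0 1) (λ.0)) (λ.(λ.λ.0 1) 0)
  [2] (λ.0 (λ.(λ.λ.0 1) 0)) (λ.0)
  [3] (λ.0) (λ.(λ.λ.0 1) 0)

Answer: NO — after 3 steps the term is (λ.0) (λ.(λ.λ.0 1) 0), not yet normal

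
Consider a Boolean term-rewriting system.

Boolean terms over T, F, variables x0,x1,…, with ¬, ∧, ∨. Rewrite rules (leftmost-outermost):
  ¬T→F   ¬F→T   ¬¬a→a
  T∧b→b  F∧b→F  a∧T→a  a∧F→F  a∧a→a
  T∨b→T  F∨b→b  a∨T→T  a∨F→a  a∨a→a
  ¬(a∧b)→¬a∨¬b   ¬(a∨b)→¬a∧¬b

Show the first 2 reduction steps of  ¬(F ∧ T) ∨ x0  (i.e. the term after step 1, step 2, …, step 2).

  start: ¬(F ∧ T) ∨ x0
  step 1: (¬F ∨ ¬T) ∨ x0
  step 2: (T ∨ ¬T) ∨ x0

Answer: after 2 steps: (T ∨ ¬T) ∨ x0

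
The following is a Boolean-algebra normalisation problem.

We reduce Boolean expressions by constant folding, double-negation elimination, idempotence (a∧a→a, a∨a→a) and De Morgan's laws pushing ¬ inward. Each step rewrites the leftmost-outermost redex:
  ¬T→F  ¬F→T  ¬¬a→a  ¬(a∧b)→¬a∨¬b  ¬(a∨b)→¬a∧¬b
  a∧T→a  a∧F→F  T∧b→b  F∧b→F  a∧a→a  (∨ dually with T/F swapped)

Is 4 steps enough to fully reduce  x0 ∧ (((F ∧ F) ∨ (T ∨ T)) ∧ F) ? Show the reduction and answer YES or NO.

  start: x0 ∧ (((F ∧ F) ∨ (T ∨ T)) ∧ F)
  [1] x0 ∧ F
  [2] F

Answer: YES — reaches normal form F in 2 ≤ 4 steps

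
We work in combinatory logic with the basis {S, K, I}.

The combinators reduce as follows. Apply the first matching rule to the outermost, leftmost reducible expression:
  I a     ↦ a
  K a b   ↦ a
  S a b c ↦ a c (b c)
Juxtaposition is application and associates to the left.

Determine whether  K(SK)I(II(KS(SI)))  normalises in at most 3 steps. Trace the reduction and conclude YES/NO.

Answer: NO — after 3 steps the term is SK(KS(SI)), not yet normal

Reduction:
  start: K(SK)I(II(KS(SI)))
  step 1: SK(II(KS(SI)))
  step 2: SK(I(KS(SI)))
  step 3: SK(KS(SI))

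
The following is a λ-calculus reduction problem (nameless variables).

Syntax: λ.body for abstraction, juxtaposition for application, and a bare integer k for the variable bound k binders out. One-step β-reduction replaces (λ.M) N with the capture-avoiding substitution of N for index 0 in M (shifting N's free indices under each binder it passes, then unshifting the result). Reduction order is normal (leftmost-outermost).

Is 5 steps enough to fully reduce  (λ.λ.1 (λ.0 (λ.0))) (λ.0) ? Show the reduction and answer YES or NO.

Answer: YES — reaches normal form λ.λ.0 (λ.0) in 2 ≤ 5 steps

Reduction:
  start: (λ.λ.1 (λ.0 (λ.0))) (λ.0)
  →1  λ.(λ.0) (λ.0 (λ.0))
  →2  λ.λ.0 (λ.0)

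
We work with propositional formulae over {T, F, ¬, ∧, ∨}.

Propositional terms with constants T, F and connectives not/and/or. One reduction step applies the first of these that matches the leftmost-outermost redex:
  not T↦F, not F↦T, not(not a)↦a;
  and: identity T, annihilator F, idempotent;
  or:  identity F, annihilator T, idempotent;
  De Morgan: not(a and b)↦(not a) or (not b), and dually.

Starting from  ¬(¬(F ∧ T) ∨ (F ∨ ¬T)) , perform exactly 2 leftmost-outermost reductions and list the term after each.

Answer: after 2 steps: (F ∧ T) ∧ ¬(F ∨ ¬T)

Derivation:
  start: ¬(¬(F ∧ T) ∨ (F ∨ ¬T))
  [1] ¬¬(F ∧ T) ∧ ¬(F ∨ ¬T)
  [2] (F ∧ T) ∧ ¬(F ∨ ¬T)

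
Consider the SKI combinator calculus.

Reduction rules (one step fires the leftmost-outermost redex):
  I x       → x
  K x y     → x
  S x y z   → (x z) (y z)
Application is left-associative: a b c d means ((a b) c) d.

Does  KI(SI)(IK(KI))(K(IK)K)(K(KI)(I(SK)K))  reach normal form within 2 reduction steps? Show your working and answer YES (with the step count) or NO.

Answer: NO — after 2 steps the term is IK(KI)(K(IK)K)(K(KI)(I(SK)K)), not yet normal

Derivation:
  start: KI(SI)(IK(KI))(K(IK)K)(K(KI)(I(SK)K))
  [1] I(IK(KI))(K(IK)K)(K(KI)(I(SK)K))
  [2] IK(KI)(K(IK)K)(K(KI)(I(SK)K))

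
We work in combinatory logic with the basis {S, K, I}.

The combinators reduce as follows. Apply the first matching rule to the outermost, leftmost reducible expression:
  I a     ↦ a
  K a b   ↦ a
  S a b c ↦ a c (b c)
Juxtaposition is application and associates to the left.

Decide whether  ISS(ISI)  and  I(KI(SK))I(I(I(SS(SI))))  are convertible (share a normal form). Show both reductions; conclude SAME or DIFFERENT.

Term A:
  start: ISS(ISI)
  [1] SS(ISI)
  [2] SS(SI)

Term B:
  start: I(KI(SK))I(I(I(SS(SI))))
  [1] KI(SK)I(I(I(SS(SI))))
  [2] II(I(I(SS(SI))))
  [3] I(I(I(SS(SI))))
  [4] I(I(SS(SI)))
  [5] I(SS(SI))
  [6] SS(SI)

Answer: SAME — A ⇓ SS(SI), B ⇓ SS(SI)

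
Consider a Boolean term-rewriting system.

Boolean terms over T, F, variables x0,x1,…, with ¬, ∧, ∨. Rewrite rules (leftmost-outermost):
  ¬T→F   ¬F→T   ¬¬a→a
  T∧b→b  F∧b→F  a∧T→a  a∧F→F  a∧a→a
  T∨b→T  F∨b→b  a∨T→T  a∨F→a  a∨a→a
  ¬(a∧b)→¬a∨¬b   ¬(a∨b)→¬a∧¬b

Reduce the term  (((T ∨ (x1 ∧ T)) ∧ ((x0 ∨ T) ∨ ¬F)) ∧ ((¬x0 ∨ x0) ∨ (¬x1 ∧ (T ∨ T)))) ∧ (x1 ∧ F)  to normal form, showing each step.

Answer: normal form = F  (in 9 steps)

Reduction:
  start: (((T ∨ (x1 ∧ T)) ∧ ((x0 ∨ T) ∨ ¬F)) ∧ ((¬x0 ∨ x0) ∨ (¬x1 ∧ (T ∨ T)))) ∧ (x1 ∧ F)
  step 1: ((T ∧ ((x0 ∨ T) ∨ ¬F)) ∧ ((¬x0 ∨ x0) ∨ (¬x1 ∧ (T ∨ T)))) ∧ (x1 ∧ F)
  step 2: (((x0 ∨ T) ∨ ¬F) ∧ ((¬x0 ∨ x0) ∨ (¬x1 ∧ (T ∨ T)))) ∧ (x1 ∧ F)
  step 3: ((T ∨ ¬F) ∧ ((¬x0 ∨ x0) ∨ (¬x1 ∧ (T ∨ T)))) ∧ (x1 ∧ F)
  step 4: (T ∧ ((¬x0 ∨ x0) ∨ (¬x1 ∧ (T ∨ T)))) ∧ (x1 ∧ F)
  step 5: ((¬x0 ∨ x0) ∨ (¬x1 ∧ (T ∨ T))) ∧ (x1 ∧ F)
  step 6: ((¬x0 ∨ x0) ∨ (¬x1 ∧ T)) ∧ (x1 ∧ F)
  step 7: ((¬x0 ∨ x0) ∨ ¬x1) ∧ (x1 ∧ F)
  step 8: ((¬x0 ∨ x0) ∨ ¬x1) ∧ F
  step 9: F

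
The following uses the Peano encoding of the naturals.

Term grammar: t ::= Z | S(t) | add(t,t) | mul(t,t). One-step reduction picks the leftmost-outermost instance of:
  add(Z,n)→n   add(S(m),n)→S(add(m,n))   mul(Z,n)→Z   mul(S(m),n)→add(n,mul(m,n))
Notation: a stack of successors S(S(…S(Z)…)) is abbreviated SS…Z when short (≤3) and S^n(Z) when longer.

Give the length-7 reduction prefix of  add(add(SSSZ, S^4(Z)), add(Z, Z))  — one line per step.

Answer: after 7 steps: S(S(S(add(S^4(Z), add(Z, Z)))))

Reduction:
  start: add(add(SSSZ, S^4(Z)), add(Z, Z))
  step 1: add(S(add(SSZ, S^4(Z))), add(Z, Z))
  step 2: S(add(add(SSZ, S^4(Z)), add(Z, Z)))
  step 3: S(add(S(add(SZ, S^4(Z))), add(Z, Z)))
  step 4: S(S(add(add(SZ, S^4(Z)), add(Z, Z))))
  step 5: S(S(add(S(add(Z, S^4(Z))), add(Z, Z))))
  step 6: S(S(S(add(add(Z, S^4(Z)), add(Z, Z)))))
  step 7: S(S(S(add(S^4(Z), add(Z, Z)))))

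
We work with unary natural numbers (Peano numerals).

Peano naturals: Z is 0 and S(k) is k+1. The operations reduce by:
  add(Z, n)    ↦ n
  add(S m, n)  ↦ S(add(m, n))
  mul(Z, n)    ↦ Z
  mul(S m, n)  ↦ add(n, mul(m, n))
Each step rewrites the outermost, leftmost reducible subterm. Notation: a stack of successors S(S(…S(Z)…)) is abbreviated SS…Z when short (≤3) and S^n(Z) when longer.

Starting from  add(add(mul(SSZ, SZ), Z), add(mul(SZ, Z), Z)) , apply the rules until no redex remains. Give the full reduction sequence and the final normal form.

Answer: normal form = SSZ  (in 17 steps)

Working:
  start: add(add(mul(SSZ, SZ), Z), add(mul(SZ, Z), Z))
  →1  add(add(add(SZ, mul(SZ, SZ)), Z), add(mul(SZ, Z), Z))
  →2  add(add(S(add(Z, mul(SZ, SZ))), Z), add(mul(SZ, Z), Z))
  →3  add(S(add(add(Z, mul(SZ, SZ)), Z)), add(mul(SZ, Z), Z))
  →4  S(add(add(add(Z, mul(SZ, SZ)), Z), add(mul(SZ, Z), Z)))
  →5  S(add(add(mul(SZ, SZ), Z), add(mul(SZ, Z), Z)))
  →6  S(add(add(add(SZ, mul(Z, SZ)), Z), add(mul(SZ, Z), Z)))
  →7  S(add(add(S(add(Z, mul(Z, SZ))), Z), add(mul(SZ, Z), Z)))
  →8  S(add(S(add(add(Z, mul(Z, SZ)), Z)), add(mul(SZ, Z), Z)))
  →9  S(S(add(add(add(Z, mul(Z, SZ)), Z), add(mul(SZ, Z), Z))))
  →10  S(S(add(add(mul(Z, SZ), Z), add(mul(SZ, Z), Z))))
  →11  S(S(add(add(Z, Z), add(mul(SZ, Z), Z))))
  →12  S(S(add(Z, add(mul(SZ, Z), Z))))
  →13  S(S(add(mul(SZ, Z), Z)))
  →14  S(S(add(add(Z, mul(Z, Z)), Z)))
  →15  S(S(add(mul(Z, Z), Z)))
  →16  S(S(add(Z, Z)))
  →17  SSZ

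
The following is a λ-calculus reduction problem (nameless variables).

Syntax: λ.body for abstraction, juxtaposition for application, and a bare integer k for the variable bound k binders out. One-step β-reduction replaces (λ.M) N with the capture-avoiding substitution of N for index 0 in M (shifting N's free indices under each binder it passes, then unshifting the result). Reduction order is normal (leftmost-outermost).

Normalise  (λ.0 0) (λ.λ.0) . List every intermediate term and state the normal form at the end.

  start: (λ.0 0) (λ.λ.0)
  →1  (λ.λ.0) (λ.λ.0)
  →2  λ.0

Answer: normal form = λ.0  (in 2 steps)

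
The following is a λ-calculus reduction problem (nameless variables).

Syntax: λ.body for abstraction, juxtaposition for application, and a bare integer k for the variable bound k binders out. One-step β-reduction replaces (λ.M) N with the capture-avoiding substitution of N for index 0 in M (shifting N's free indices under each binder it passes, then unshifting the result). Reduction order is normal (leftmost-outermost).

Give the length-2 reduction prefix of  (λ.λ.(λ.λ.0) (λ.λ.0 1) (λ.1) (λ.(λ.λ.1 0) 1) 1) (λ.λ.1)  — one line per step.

  start: (λ.λ.(λ.λ.0) (λ.λ.0 1) (λ.1) (λ.(λ.λ.1 0) 1) 1) (λ.λ.1)
  →1  λ.(λ.λ.0) (λ.λ.0 1) (λ.1) (λ.(λ.λ.1 0) 1) (λ.λ.1)
  →2  λ.(λ.0) (λ.1) (λ.(λ.λ.1 0) 1) (λ.λ.1)

Answer: after 2 steps: λ.(λ.0) (λ.1) (λ.(λ.λ.1 0) 1) (λ.λ.1)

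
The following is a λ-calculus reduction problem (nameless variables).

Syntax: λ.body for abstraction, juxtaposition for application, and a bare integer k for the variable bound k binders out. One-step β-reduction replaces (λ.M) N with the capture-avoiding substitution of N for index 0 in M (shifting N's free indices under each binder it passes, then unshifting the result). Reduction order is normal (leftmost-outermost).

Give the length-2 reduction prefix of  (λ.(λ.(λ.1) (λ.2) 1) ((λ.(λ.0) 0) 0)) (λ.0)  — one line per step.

Answer: after 2 steps: (λ.(λ.(λ.0) 0) (λ.0)) (λ.λ.0) (λ.0)

Reduction:
  start: (λ.(λ.(λ.1) (λ.2) 1) ((λ.(λ.0) 0) 0)) (λ.0)
  step 1: (λ.(λ.1) (λ.λ.0) (λ.0)) ((λ.(λ.0) 0) (λ.0))
  step 2: (λ.(λ.(λ.0) 0) (λ.0)) (λ.λ.0) (λ.0)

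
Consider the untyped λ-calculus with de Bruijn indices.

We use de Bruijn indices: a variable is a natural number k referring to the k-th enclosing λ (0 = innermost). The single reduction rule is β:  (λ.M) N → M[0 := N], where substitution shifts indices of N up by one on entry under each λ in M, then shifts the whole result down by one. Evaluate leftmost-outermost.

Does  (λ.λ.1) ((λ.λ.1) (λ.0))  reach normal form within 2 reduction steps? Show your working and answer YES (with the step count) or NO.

  start: (λ.λ.1) ((λ.λ.1) (λ.0))
  →1  λ.(λ.λ.1) (λ.0)
  →2  λ.λ.λ.0

Answer: YES — reaches normal form λ.λ.λ.0 in 2 ≤ 2 steps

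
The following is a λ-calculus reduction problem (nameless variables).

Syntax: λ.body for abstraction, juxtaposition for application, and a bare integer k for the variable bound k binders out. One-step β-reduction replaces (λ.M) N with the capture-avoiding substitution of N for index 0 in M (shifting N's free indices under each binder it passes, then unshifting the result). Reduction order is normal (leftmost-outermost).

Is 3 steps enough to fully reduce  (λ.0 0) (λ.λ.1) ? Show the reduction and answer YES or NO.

  start: (λ.0 0) (λ.λ.1)
  step 1: (λ.λ.1) (λ.λ.1)
  step 2: λ.λ.λ.1

Answer: YES — reaches normal form λ.λ.λ.1 in 2 ≤ 3 steps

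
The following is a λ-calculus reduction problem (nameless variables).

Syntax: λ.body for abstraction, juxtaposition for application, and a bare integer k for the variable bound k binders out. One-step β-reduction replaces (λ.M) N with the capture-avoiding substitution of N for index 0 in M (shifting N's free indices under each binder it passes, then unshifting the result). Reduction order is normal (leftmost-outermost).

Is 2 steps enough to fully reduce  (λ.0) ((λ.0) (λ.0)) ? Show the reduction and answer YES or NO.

  start: (λ.0) ((λ.0) (λ.0))
  [1] (λ.0) (λ.0)
  [2] λ.0

Answer: YES — reaches normal form λ.0 in 2 ≤ 2 steps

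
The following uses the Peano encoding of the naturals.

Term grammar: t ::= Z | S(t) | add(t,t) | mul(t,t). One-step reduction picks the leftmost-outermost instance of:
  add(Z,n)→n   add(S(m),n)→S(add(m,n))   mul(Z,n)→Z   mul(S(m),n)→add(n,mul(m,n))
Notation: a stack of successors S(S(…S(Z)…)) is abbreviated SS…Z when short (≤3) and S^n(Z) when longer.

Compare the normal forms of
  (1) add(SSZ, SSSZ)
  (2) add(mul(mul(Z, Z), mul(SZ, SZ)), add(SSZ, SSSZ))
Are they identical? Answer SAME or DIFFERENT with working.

Answer: SAME — A ⇓ S^5(Z), B ⇓ S^5(Z)

Derivation:
Term A:
  start: add(SSZ, SSSZ)
  step 1: S(add(SZ, SSSZ))
  step 2: S(S(add(Z, SSSZ)))
  step 3: S^5(Z)

Term B:
  start: add(mul(mul(Z, Z), mul(SZ, SZ)), add(SSZ, SSSZ))
  step 1: add(mul(Z, mul(SZ, SZ)), add(SSZ, SSSZ))
  step 2: add(Z, add(SSZ, SSSZ))
  step 3: add(SSZ, SSSZ)
  step 4: S(add(SZ, SSSZ))
  step 5: S(S(add(Z, SSSZ)))
  step 6: S^5(Z)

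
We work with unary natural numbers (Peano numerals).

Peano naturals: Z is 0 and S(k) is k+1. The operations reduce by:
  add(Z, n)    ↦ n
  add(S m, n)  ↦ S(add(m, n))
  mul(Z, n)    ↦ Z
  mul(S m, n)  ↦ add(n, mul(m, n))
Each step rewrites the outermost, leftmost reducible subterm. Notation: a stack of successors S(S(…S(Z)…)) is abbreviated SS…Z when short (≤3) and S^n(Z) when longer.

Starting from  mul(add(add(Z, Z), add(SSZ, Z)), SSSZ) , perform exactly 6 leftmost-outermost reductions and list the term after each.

Answer: after 6 steps: S(S(add(SZ, mul(add(SZ, Z), SSSZ))))

Reduction:
  start: mul(add(add(Z, Z), add(SSZ, Z)), SSSZ)
  step 1: mul(add(Z, add(SSZ, Z)), SSSZ)
  step 2: mul(add(SSZ, Z), SSSZ)
  step 3: mul(S(add(SZ, Z)), SSSZ)
  step 4: add(SSSZ, mul(add(SZ, Z), SSSZ))
  step 5: S(add(SSZ, mul(add(SZ, Z), SSSZ)))
  step 6: S(S(add(SZ, mul(add(SZ, Z), SSSZ))))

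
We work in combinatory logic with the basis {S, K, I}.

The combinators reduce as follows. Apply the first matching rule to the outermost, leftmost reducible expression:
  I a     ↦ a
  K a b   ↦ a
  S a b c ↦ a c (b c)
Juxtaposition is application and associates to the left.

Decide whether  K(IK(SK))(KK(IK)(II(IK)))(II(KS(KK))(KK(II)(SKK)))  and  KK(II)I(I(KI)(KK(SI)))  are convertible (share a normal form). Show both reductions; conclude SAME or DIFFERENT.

Answer: DIFFERENT — A ⇓ SK, B ⇓ I

Reduction:
Term A:
  start: K(IK(SK))(KK(IK)(II(IK)))(II(KS(KK))(KK(II)(SKK)))
  →1  IK(SK)(II(KS(KK))(KK(II)(SKK)))
  →2  K(SK)(II(KS(KK))(KK(II)(SKK)))
  →3  SK

Term B:
  start: KK(II)I(I(KI)(KK(SI)))
  →1  KI(I(KI)(KK(SI)))
  →2  I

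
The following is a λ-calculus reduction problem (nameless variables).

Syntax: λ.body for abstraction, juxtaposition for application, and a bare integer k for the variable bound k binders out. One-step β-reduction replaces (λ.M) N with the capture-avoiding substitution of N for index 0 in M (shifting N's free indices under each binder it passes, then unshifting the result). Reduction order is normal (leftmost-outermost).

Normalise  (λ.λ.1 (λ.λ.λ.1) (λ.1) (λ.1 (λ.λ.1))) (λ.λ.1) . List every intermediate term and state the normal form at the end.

Answer: normal form = λ.λ.λ.1  (in 4 steps)

Derivation:
  start: (λ.λ.1 (λ.λ.λ.1) (λ.1) (λ.1 (λ.λ.1))) (λ.λ.1)
  →1  λ.(λ.λ.1) (λ.λ.λ.1) (λ.1) (λ.1 (λ.λ.1))
  →2  λ.(λ.λ.λ.λ.1) (λ.1) (λ.1 (λ.λ.1))
  →3  λ.(λ.λ.λ.1) (λ.1 (λ.λ.1))
  →4  λ.λ.λ.1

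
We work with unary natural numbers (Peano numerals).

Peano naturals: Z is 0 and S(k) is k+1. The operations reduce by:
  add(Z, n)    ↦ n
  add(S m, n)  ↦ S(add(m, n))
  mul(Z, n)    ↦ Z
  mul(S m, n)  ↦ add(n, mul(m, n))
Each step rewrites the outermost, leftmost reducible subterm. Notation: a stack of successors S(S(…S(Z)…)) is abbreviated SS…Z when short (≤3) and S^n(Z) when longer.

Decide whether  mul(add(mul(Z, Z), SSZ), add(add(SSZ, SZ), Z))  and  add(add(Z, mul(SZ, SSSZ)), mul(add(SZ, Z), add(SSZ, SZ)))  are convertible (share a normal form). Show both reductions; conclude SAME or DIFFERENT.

Term A:
  start: mul(add(mul(Z, Z), SSZ), add(add(SSZ, SZ), Z))
  step 1: mul(add(Z, SSZ), add(add(SSZ, SZ), Z))
  step 2: mul(SSZ, add(add(SSZ, SZ), Z))
  step 3: add(add(add(SSZ, SZ), Z), mul(SZ, add(add(SSZ, SZ), Z)))
  step 4: add(add(S(add(SZ, SZ)), Z), mul(SZ, add(add(SSZ, SZ), Z)))
  step 5: add(S(add(add(SZ, SZ), Z)), mul(SZ, add(add(SSZ, SZ), Z)))
  step 6: S(add(add(add(SZ, SZ), Z), mul(SZ, add(add(SSZ, SZ), Z))))
  step 7: S(add(add(S(add(Z, SZ)), Z), mul(SZ, add(add(SSZ, SZ), Z))))
  step 8: S(add(S(add(add(Z, SZ), Z)), mul(SZ, add(add(SSZ, SZ), Z))))
  step 9: S(S(add(add(add(Z, SZ), Z), mul(SZ, add(add(SSZ, SZ), Z)))))
  step 10: S(S(add(add(SZ, Z), mul(SZ, add(add(SSZ, SZ), Z)))))
  step 11: S(S(add(S(add(Z, Z)), mul(SZ, add(add(SSZ, SZ), Z)))))
  step 12: S(S(S(add(add(Z, Z), mul(SZ, add(add(SSZ, SZ), Z))))))
  step 13: S(S(S(add(Z, mul(SZ, add(add(SSZ, SZ), Z))))))
  step 14: S(S(S(mul(SZ, add(add(SSZ, SZ), Z)))))
  step 15: S(S(S(add(add(add(SSZ, SZ), Z), mul(Z, add(add(SSZ, SZ), Z))))))
  step 16: S(S(S(add(add(S(add(SZ, SZ)), Z), mul(Z, add(add(SSZ, SZ), Z))))))
  step 17: S(S(S(add(S(add(add(SZ, SZ), Z)), mul(Z, add(add(SSZ, SZ), Z))))))
  step 18: S(S(S(S(add(add(add(SZ, SZ), Z), mul(Z, add(add(SSZ, SZ), Z)))))))
  step 19: S(S(S(S(add(add(S(add(Z, SZ)), Z), mul(Z, add(add(SSZ, SZ), Z)))))))
  step 20: S(S(S(S(add(S(add(add(Z, SZ), Z)), mul(Z, add(add(SSZ, SZ), Z)))))))
  step 21: S(S(S(S(S(add(add(add(Z, SZ), Z), mul(Z, add(add(SSZ, SZ), Z))))))))
  step 22: S(S(S(S(S(add(add(SZ, Z), mul(Z, add(add(SSZ, SZ), Z))))))))
  step 23: S(S(S(S(S(add(S(add(Z, Z)), mul(Z, add(add(SSZ, SZ), Z))))))))
  step 24: S(S(S(S(S(S(add(add(Z, Z), mul(Z, add(add(SSZ, SZ), Z)))))))))
  step 25: S(S(S(S(S(S(add(Z, mul(Z, add(add(SSZ, SZ), Z)))))))))
  step 26: S(S(S(S(S(S(mul(Z, add(add(SSZ, SZ), Z))))))))
  step 27: S^6(Z)

Term B:
  start: add(add(Z, mul(SZ, SSSZ)), mul(add(SZ, Z), add(SSZ, SZ)))
  step 1: add(mul(SZ, SSSZ), mul(add(SZ, Z), add(SSZ, SZ)))
  step 2: add(add(SSSZ, mul(Z, SSSZ)), mul(add(SZ, Z), add(SSZ, SZ)))
  step 3: add(S(add(SSZ, mul(Z, SSSZ))), mul(add(SZ, Z), add(SSZ, SZ)))
  step 4: S(add(add(SSZ, mul(Z, SSSZ)), mul(add(SZ, Z), add(SSZ, SZ))))
  step 5: S(add(S(add(SZ, mul(Z, SSSZ))), mul(add(SZ, Z), add(SSZ, SZ))))
  step 6: S(S(add(add(SZ, mul(Z, SSSZ)), mul(add(SZ, Z), add(SSZ, SZ)))))
  step 7: S(S(add(S(add(Z, mul(Z, SSSZ))), mul(add(SZ, Z), add(SSZ, SZ)))))
  step 8: S(S(S(add(add(Z, mul(Z, SSSZ)), mul(add(SZ, Z), add(SSZ, SZ))))))
  step 9: S(S(S(add(mul(Z, SSSZ), mul(add(SZ, Z), add(SSZ, SZ))))))
  step 10: S(S(S(add(Z, mul(add(SZ, Z), add(SSZ, SZ))))))
  step 11: S(S(S(mul(add(SZ, Z), add(SSZ, SZ)))))
  step 12: S(S(S(mul(S(add(Z, Z)), add(SSZ, SZ)))))
  step 13: S(S(S(add(add(SSZ, SZ), mul(add(Z, Z), add(SSZ, SZ))))))
  step 14: S(S(S(add(S(add(SZ, SZ)), mul(add(Z, Z), add(SSZ, SZ))))))
  step 15: S(S(S(S(add(add(SZ, SZ), mul(add(Z, Z), add(SSZ, SZ)))))))
  step 16: S(S(S(S(add(S(add(Z, SZ)), mul(add(Z, Z), add(SSZ, SZ)))))))
  step 17: S(S(S(S(S(add(add(Z, SZ), mul(add(Z, Z), add(SSZ, SZ))))))))
  step 18: S(S(S(S(S(add(SZ, mul(add(Z, Z), add(SSZ, SZ))))))))
  step 19: S(S(S(S(S(S(add(Z, mul(add(Z, Z), add(SSZ, SZ)))))))))
  step 20: S(S(S(S(S(S(mul(add(Z, Z), add(SSZ, SZ))))))))
  step 21: S(S(S(S(S(S(mul(Z, add(SSZ, SZ))))))))
  step 22: S^6(Z)

Answer: SAME — A ⇓ S^6(Z), B ⇓ S^6(Z)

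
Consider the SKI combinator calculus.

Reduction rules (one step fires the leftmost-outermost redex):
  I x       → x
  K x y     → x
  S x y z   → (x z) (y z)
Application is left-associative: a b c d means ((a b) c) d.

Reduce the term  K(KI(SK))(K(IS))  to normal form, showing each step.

  start: K(KI(SK))(K(IS))
  →1  KI(SK)
  →2  I

Answer: normal form = I  (in 2 steps)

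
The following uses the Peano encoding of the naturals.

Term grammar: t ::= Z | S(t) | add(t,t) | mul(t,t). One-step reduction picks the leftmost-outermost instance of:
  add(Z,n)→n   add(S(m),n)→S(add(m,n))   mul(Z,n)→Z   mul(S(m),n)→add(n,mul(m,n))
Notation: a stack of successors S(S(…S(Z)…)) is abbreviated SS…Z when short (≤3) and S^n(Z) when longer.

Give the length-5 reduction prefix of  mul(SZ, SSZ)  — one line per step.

  start: mul(SZ, SSZ)
  step 1: add(SSZ, mul(Z, SSZ))
  step 2: S(add(SZ, mul(Z, SSZ)))
  step 3: S(S(add(Z, mul(Z, SSZ))))
  step 4: S(S(mul(Z, SSZ)))
  step 5: SSZ

Answer: after 5 steps: SSZ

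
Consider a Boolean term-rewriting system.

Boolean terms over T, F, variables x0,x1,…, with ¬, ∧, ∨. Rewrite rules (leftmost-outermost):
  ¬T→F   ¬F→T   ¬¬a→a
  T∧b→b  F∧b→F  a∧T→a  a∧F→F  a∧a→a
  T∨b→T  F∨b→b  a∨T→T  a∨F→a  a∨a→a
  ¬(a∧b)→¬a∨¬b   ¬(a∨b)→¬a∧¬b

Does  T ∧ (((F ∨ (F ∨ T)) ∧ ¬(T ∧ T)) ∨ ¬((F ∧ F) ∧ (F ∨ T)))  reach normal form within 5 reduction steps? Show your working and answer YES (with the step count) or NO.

Answer: NO — after 5 steps the term is (¬T ∨ ¬T) ∨ ¬((F ∧ F) ∧ (F ∨ T)), not yet normal

Derivation:
  start: T ∧ (((F ∨ (F ∨ T)) ∧ ¬(T ∧ T)) ∨ ¬((F ∧ F) ∧ (F ∨ T)))
  [1] ((F ∨ (F ∨ T)) ∧ ¬(T ∧ T)) ∨ ¬((F ∧ F) ∧ (F ∨ T))
  [2] ((F ∨ T) ∧ ¬(T ∧ T)) ∨ ¬((F ∧ F) ∧ (F ∨ T))
  [3] (T ∧ ¬(T ∧ T)) ∨ ¬((F ∧ F) ∧ (F ∨ T))
  [4] ¬(T ∧ T) ∨ ¬((F ∧ F) ∧ (F ∨ T))
  [5] (¬T ∨ ¬T) ∨ ¬((F ∧ F) ∧ (F ∨ T))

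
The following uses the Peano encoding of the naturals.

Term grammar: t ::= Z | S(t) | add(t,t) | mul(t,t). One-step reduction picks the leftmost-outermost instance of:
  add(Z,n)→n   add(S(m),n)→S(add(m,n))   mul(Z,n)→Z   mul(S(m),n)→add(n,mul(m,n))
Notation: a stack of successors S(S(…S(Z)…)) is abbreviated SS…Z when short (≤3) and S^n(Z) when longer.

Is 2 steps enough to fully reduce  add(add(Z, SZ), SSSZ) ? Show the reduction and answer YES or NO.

  start: add(add(Z, SZ), SSSZ)
  step 1: add(SZ, SSSZ)
  step 2: S(add(Z, SSSZ))

Answer: NO — after 2 steps the term is S(add(Z, SSSZ)), not yet normal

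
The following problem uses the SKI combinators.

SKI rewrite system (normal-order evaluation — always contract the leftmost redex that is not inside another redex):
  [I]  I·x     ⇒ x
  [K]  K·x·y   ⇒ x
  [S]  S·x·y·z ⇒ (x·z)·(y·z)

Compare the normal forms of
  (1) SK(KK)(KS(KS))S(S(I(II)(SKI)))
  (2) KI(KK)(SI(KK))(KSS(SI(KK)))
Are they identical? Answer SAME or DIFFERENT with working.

Answer: DIFFERENT — A ⇓ SS(S(SKI)), B ⇓ S(SI(KK))K

Reduction:
Term A:
  start: SK(KK)(KS(KS))S(S(I(II)(SKI)))
  step 1: K(KS(KS))(KK(KS(KS)))S(S(I(II)(SKI)))
  step 2: KS(KS)S(S(I(II)(SKI)))
  step 3: SS(S(I(II)(SKI)))
  step 4: SS(S(II(SKI)))
  step 5: SS(S(I(SKI)))
  step 6: SS(S(SKI))

Term B:
  start: KI(KK)(SI(KK))(KSS(SI(KK)))
  step 1: I(SI(KK))(KSS(SI(KK)))
  step 2: SI(KK)(KSS(SI(KK)))
  step 3: I(KSS(SI(KK)))(KK(KSS(SI(KK))))
  step 4: KSS(SI(KK))(KK(KSS(SI(KK))))
  step 5: S(SI(KK))(KK(KSS(SI(KK))))
  step 6: S(SI(KK))K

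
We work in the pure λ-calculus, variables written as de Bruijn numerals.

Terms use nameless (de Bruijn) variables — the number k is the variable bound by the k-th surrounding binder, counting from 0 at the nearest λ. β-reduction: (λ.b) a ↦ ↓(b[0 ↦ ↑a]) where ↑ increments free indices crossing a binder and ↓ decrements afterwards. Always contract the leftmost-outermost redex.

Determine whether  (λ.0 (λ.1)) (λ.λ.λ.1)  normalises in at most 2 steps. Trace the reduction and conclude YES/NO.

  start: (λ.0 (λ.1)) (λ.λ.λ.1)
  →1  (λ.λ.λ.1) (λ.λ.λ.λ.1)
  →2  λ.λ.1

Answer: YES — reaches normal form λ.λ.1 in 2 ≤ 2 steps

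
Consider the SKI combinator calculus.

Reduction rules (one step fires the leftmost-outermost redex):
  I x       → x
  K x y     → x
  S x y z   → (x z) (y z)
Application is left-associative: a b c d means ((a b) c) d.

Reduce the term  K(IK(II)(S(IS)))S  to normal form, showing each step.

Answer: normal form = I  (in 4 steps)

Reduction:
  start: K(IK(II)(S(IS)))S
  [1] IK(II)(S(IS))
  [2] K(II)(S(IS))
  [3] II
  [4] I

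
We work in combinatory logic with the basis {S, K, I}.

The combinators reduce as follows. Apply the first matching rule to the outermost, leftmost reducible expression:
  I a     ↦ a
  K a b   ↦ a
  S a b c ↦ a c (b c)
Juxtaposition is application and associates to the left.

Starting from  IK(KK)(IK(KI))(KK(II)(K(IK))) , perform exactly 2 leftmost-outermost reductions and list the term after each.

Answer: after 2 steps: KK(KK(II)(K(IK)))

Derivation:
  start: IK(KK)(IK(KI))(KK(II)(K(IK)))
  step 1: K(KK)(IK(KI))(KK(II)(K(IK)))
  step 2: KK(KK(II)(K(IK)))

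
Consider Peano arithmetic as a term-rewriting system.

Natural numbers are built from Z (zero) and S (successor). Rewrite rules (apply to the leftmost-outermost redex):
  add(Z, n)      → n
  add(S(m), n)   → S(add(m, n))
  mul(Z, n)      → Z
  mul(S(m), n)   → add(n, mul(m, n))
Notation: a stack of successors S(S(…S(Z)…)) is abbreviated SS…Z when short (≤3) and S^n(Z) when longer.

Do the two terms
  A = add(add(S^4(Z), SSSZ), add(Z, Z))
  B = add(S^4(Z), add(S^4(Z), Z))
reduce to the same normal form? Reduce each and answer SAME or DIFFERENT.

Answer: DIFFERENT — A ⇓ S^7(Z), B ⇓ S^8(Z)

Reduction:
Term A:
  start: add(add(S^4(Z), SSSZ), add(Z, Z))
  [1] add(S(add(SSSZ, SSSZ)), add(Z, Z))
  [2] S(add(add(SSSZ, SSSZ), add(Z, Z)))
  [3] S(add(S(add(SSZ, SSSZ)), add(Z, Z)))
  [4] S(S(add(add(SSZ, SSSZ), add(Z, Z))))
  [5] S(S(add(S(add(SZ, SSSZ)), add(Z, Z))))
  [6] S(S(S(add(add(SZ, SSSZ), add(Z, Z)))))
  [7] S(S(S(add(S(add(Z, SSSZ)), add(Z, Z)))))
  [8] S(S(S(S(add(add(Z, SSSZ), add(Z, Z))))))
  [9] S(S(S(S(add(SSSZ, add(Z, Z))))))
  [10] S(S(S(S(S(add(SSZ, add(Z, Z)))))))
  [11] S(S(S(S(S(S(add(SZ, add(Z, Z))))))))
  [12] S(S(S(S(S(S(S(add(Z, add(Z, Z)))))))))
  [13] S(S(S(S(S(S(S(add(Z, Z))))))))
  [14] S^7(Z)

Term B:
  start: add(S^4(Z), add(S^4(Z), Z))
  [1] S(add(SSSZ, add(S^4(Z), Z)))
  [2] S(S(add(SSZ, add(S^4(Z), Z))))
  [3] S(S(S(add(SZ, add(S^4(Z), Z)))))
  [4] S(S(S(S(add(Z, add(S^4(Z), Z))))))
  [5] S(S(S(S(add(S^4(Z), Z)))))
  [6] S(S(S(S(S(add(SSSZ, Z))))))
  [7] S(S(S(S(S(S(add(SSZ, Z)))))))
  [8] S(S(S(S(S(S(S(add(SZ, Z))))))))
  [9] S(S(S(S(S(S(S(S(add(Z, Z)))))))))
  [10] S^8(Z)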